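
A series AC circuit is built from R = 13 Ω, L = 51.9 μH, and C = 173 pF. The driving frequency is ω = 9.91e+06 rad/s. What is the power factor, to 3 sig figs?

0.185

X_L = ωL = 514 Ω
X_C = 1/(ωC) = 583 Ω
Net reactance X = X_L − X_C = -69.0 Ω
Z = 13.0 − j69.0 Ω
|Z| = √(13.0² + 69.0²) = 70.2 Ω
∠Z = arctan(-69.0/13.0) = -79.3°
cos φ = cos(-79.3°) = 0.185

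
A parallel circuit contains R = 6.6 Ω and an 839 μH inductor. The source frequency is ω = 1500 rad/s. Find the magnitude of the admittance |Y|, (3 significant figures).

809 mS

X_L = ωL = 1.26 Ω
Parallel: admittances add. Y = 1/R + 1/(jωL)
Y = (0.152 − j0.795) S
|Y| = 0.809 S → |Z| = 1/|Y| = 1.24 Ω, ∠Z = −∠Y = 79.2°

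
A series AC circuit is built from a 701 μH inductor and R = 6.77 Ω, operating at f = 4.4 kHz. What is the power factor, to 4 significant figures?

0.3298

ω = 2πf = 27650 rad/s
X_L = ωL = 19.38 Ω
Z = 6.770 + j19.38 Ω
|Z| = √(6.770² + 19.38²) = 20.53 Ω
∠Z = arctan(19.38/6.770) = 70.74°
cos φ = cos(70.74°) = 0.3298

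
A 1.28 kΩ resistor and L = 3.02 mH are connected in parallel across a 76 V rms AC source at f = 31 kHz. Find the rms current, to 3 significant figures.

ω = 2πf = 194800 rad/s
X_L = ωL = 588 Ω
Parallel: admittances add. Y = 1/R + 1/(jωL)
Y = (0.000781 − j0.00170) S
|Y| = 0.00187 S → |Z| = 1/|Y| = 534 Ω, ∠Z = −∠Y = 65.3°
I = V/|Z| = 76/534 = 142 mA

142 mA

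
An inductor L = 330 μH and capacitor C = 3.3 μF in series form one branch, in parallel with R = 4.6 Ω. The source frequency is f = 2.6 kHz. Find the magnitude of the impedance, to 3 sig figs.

ω = 2πf = 16340 rad/s
X_L = ωL = 5.39 Ω
X_C = 1/(ωC) = 18.5 Ω
Branch 1: Z₁ = R = 4.60 Ω
Branch 2 (series LC): Z₂ = j(X_L − X_C) = −j13.2 Ω
Parallel: Z = Z₁Z₂/(Z₁+Z₂), |Z| = 4.34 Ω, ∠Z = -19.3°

4.34 Ω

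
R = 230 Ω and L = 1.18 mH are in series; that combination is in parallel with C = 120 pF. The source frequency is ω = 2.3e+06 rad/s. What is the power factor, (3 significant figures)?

0.326

X_L = ωL = 2710 Ω
X_C = 1/(ωC) = 3620 Ω
Branch 1 (R+jX_L): Z₁ = 230 + j2710 Ω, |Z₁| = 2720 Ω
Branch 2 (−jX_C): Z₂ = −j3620 Ω
Parallel: Z = Z₁Z₂/(Z₁+Z₂), |Z| = 10500 Ω, ∠Z = 71.0°
cos φ = cos(71.0°) = 0.326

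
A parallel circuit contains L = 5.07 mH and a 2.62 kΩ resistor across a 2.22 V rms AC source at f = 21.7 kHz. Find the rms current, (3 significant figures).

3.32 mA

ω = 2πf = 136300 rad/s
X_L = ωL = 691 Ω
Parallel: admittances add. Y = 1/R + 1/(jωL)
Y = (0.000382 − j0.00145) S
|Y| = 0.00150 S → |Z| = 1/|Y| = 668 Ω, ∠Z = −∠Y = 75.2°
I = V/|Z| = 2.22/668 = 3.32 mA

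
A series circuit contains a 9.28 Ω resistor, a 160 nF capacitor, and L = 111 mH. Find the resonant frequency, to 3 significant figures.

ω₀ = 1/√(LC) = 1/√(0.111 × 1.6e-07) = 7504 rad/s
f₀ = ω₀/(2π) = 1.19 kHz

1.19 kHz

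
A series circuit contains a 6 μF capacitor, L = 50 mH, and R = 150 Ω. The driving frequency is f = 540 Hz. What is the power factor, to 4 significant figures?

ω = 2πf = 3393 rad/s
X_L = ωL = 169.6 Ω
X_C = 1/(ωC) = 49.12 Ω
Net reactance X = X_L − X_C = 120.5 Ω
Z = 150.0 + j120.5 Ω
|Z| = √(150.0² + 120.5²) = 192.4 Ω
∠Z = arctan(120.5/150.0) = 38.78°
cos φ = cos(38.78°) = 0.7795

0.7795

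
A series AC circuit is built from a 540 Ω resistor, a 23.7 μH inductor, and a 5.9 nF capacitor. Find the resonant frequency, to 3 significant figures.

426 kHz

ω₀ = 1/√(LC) = 1/√(2.37e-05 × 5.9e-09) = 2.674e+06 rad/s
f₀ = ω₀/(2π) = 426 kHz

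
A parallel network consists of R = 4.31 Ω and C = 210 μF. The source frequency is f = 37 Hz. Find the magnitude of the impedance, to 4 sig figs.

ω = 2πf = 232.5 rad/s
X_C = 1/(ωC) = 20.48 Ω
Parallel: admittances add. Y = 1/R + jωC
Y = (0.2320 + j0.04882) S
|Y| = 0.2371 S → |Z| = 1/|Y| = 4.218 Ω, ∠Z = −∠Y = -11.88°

4.218 Ω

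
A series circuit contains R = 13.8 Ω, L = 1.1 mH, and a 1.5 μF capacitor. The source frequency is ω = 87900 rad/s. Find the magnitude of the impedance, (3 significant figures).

X_L = ωL = 96.7 Ω
X_C = 1/(ωC) = 7.58 Ω
Net reactance X = X_L − X_C = 89.1 Ω
Z = 13.8 + j89.1 Ω
|Z| = √(13.8² + 89.1²) = 90.2 Ω

90.2 Ω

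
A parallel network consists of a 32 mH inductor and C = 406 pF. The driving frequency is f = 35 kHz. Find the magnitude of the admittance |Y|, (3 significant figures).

ω = 2πf = 219900 rad/s
X_L = ωL = 7040 Ω
X_C = 1/(ωC) = 11200 Ω
Parallel: admittances add. Y = 1/(jωL) + jωC
Y = (0 − j5.28e-05) S
|Y| = 5.28e-05 S → |Z| = 1/|Y| = 18900 Ω, ∠Z = −∠Y = 90.0°

52.8 μS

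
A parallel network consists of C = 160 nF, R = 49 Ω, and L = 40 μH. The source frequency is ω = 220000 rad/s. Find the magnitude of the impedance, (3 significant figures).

X_L = ωL = 8.80 Ω
X_C = 1/(ωC) = 28.4 Ω
Parallel: admittances add. Y = 1/R + 1/(jωL) + jωC
Y = (0.0204 − j0.0784) S
|Y| = 0.0810 S → |Z| = 1/|Y| = 12.3 Ω, ∠Z = −∠Y = 75.4°

12.3 Ω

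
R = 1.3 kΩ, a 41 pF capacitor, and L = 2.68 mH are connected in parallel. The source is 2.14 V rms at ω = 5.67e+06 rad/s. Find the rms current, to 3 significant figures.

X_L = ωL = 15200 Ω
X_C = 1/(ωC) = 4300 Ω
Parallel: admittances add. Y = 1/R + 1/(jωL) + jωC
Y = (0.000769 + j0.000167) S
|Y| = 0.000787 S → |Z| = 1/|Y| = 1270 Ω, ∠Z = −∠Y = -12.2°
I = V/|Z| = 2.14/1270 = 1.68 mA

1.68 mA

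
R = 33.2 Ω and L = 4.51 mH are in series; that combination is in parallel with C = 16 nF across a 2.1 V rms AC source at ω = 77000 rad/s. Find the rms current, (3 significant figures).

X_L = ωL = 347 Ω
X_C = 1/(ωC) = 812 Ω
Branch 1 (R+jX_L): Z₁ = 33.2 + j347 Ω, |Z₁| = 349 Ω
Branch 2 (−jX_C): Z₂ = −j812 Ω
Parallel: Z = Z₁Z₂/(Z₁+Z₂), |Z| = 608 Ω, ∠Z = 80.4°
I = V/|Z| = 2.1/608 = 3.45 mA

3.45 mA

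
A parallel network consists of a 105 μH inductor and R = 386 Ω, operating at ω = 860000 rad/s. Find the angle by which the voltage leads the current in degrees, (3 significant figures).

X_L = ωL = 90.3 Ω
Parallel: admittances add. Y = 1/R + 1/(jωL)
Y = (0.00259 − j0.0111) S
|Y| = 0.0114 S → |Z| = 1/|Y| = 87.9 Ω, ∠Z = −∠Y = 76.8°

76.8°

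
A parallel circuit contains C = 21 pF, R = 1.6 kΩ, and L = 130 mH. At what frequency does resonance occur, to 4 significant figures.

ω₀ = 1/√(LC) = 1/√(0.13 × 2.1e-11) = 605200 rad/s
f₀ = ω₀/(2π) = 96.32 kHz

96.32 kHz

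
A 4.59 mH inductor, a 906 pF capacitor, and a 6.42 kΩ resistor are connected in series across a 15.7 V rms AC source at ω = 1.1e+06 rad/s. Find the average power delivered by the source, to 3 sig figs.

X_L = ωL = 5050 Ω
X_C = 1/(ωC) = 1000 Ω
Net reactance X = X_L − X_C = 4050 Ω
Z = 6420 + j4050 Ω
|Z| = √(6420² + 4050²) = 7590 Ω
∠Z = arctan(4050/6420) = 32.2°
I = V/|Z| = 2.07 mA
P = VI cos φ = 15.7 × 0.00207 × cos(32.2°) = 27.5 mW

27.5 mW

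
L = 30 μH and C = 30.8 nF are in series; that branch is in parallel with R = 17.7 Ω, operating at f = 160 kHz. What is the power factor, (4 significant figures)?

ω = 2πf = 1.005e+06 rad/s
X_L = ωL = 30.16 Ω
X_C = 1/(ωC) = 32.30 Ω
Branch 1: Z₁ = R = 17.70 Ω
Branch 2 (series LC): Z₂ = j(X_L − X_C) = −j2.137 Ω
Parallel: Z = Z₁Z₂/(Z₁+Z₂), |Z| = 2.121 Ω, ∠Z = -83.12°
cos φ = cos(-83.12°) = 0.1199

0.1199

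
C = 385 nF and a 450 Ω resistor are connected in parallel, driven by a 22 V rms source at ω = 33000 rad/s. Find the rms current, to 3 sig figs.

284 mA

X_C = 1/(ωC) = 78.7 Ω
Parallel: admittances add. Y = 1/R + jωC
Y = (0.00222 + j0.0127) S
|Y| = 0.0129 S → |Z| = 1/|Y| = 77.5 Ω, ∠Z = −∠Y = -80.1°
I = V/|Z| = 22/77.5 = 284 mA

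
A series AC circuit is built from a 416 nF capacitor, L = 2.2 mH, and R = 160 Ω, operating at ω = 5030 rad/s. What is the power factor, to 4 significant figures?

0.3242

X_L = ωL = 11.07 Ω
X_C = 1/(ωC) = 477.9 Ω
Net reactance X = X_L − X_C = -466.8 Ω
Z = 160.0 − j466.8 Ω
|Z| = √(160.0² + 466.8²) = 493.5 Ω
∠Z = arctan(-466.8/160.0) = -71.08°
cos φ = cos(-71.08°) = 0.3242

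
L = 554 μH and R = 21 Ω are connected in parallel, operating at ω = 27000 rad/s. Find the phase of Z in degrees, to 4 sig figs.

X_L = ωL = 14.96 Ω
Parallel: admittances add. Y = 1/R + 1/(jωL)
Y = (0.04762 − j0.06685) S
|Y| = 0.08208 S → |Z| = 1/|Y| = 12.18 Ω, ∠Z = −∠Y = 54.54°

54.54°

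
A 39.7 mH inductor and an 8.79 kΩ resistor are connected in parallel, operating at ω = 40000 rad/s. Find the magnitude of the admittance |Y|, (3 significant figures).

640 μS

X_L = ωL = 1590 Ω
Parallel: admittances add. Y = 1/R + 1/(jωL)
Y = (0.000114 − j0.000630) S
|Y| = 0.000640 S → |Z| = 1/|Y| = 1560 Ω, ∠Z = −∠Y = 79.8°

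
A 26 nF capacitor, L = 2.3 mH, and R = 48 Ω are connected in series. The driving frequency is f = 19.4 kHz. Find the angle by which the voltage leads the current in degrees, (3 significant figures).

ω = 2πf = 121900 rad/s
X_L = ωL = 280 Ω
X_C = 1/(ωC) = 316 Ω
Net reactance X = X_L − X_C = -35.2 Ω
Z = 48.0 − j35.2 Ω
|Z| = √(48.0² + 35.2²) = 59.5 Ω
∠Z = arctan(-35.2/48.0) = -36.2°

-36.2°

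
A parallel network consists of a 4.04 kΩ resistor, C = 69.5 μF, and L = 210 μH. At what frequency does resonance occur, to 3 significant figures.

ω₀ = 1/√(LC) = 1/√(0.00021 × 6.95e-05) = 8277 rad/s
f₀ = ω₀/(2π) = 1.32 kHz

1.32 kHz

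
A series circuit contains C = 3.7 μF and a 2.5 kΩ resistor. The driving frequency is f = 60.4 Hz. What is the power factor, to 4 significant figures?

ω = 2πf = 379.5 rad/s
X_C = 1/(ωC) = 712.2 Ω
Z = 2500 − j712.2 Ω
|Z| = √(2500² + 712.2²) = 2599 Ω
∠Z = arctan(-712.2/2500) = -15.90°
cos φ = cos(-15.90°) = 0.9617

0.9617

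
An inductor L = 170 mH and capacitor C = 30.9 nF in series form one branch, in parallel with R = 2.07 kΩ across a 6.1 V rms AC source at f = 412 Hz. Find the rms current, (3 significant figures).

2.99 mA

ω = 2πf = 2589 rad/s
X_L = ωL = 440 Ω
X_C = 1/(ωC) = 12500 Ω
Branch 1: Z₁ = R = 2070 Ω
Branch 2 (series LC): Z₂ = j(X_L − X_C) = −j12100 Ω
Parallel: Z = Z₁Z₂/(Z₁+Z₂), |Z| = 2040 Ω, ∠Z = -9.74°
I = V/|Z| = 6.1/2040 = 2.99 mA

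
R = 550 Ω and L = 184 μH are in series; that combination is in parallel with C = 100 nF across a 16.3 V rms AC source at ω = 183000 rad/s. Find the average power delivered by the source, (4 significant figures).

X_L = ωL = 33.67 Ω
X_C = 1/(ωC) = 54.64 Ω
Branch 1 (R+jX_L): Z₁ = 550.0 + j33.67 Ω, |Z₁| = 551.0 Ω
Branch 2 (−jX_C): Z₂ = −j54.64 Ω
Parallel: Z = Z₁Z₂/(Z₁+Z₂), |Z| = 54.71 Ω, ∠Z = -84.31°
I = V/|Z| = 297.9 mA
P = VI cos φ = 16.3 × 0.2979 × cos(-84.31°) = 481.3 mW

481.3 mW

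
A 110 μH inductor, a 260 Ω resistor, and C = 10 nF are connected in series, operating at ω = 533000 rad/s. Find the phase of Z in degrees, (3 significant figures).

-26.4°

X_L = ωL = 58.6 Ω
X_C = 1/(ωC) = 188 Ω
Net reactance X = X_L − X_C = -129 Ω
Z = 260 − j129 Ω
|Z| = √(260² + 129²) = 290 Ω
∠Z = arctan(-129/260) = -26.4°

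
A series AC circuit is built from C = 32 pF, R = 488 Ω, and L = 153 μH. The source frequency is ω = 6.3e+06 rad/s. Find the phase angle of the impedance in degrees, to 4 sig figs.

-83.04°

X_L = ωL = 963.9 Ω
X_C = 1/(ωC) = 4960 Ω
Net reactance X = X_L − X_C = -3996 Ω
Z = 488.0 − j3996 Ω
|Z| = √(488.0² + 3996²) = 4026 Ω
∠Z = arctan(-3996/488.0) = -83.04°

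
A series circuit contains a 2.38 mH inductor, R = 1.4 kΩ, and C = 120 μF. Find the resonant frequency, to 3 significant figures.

298 Hz

ω₀ = 1/√(LC) = 1/√(0.00238 × 0.00012) = 1871 rad/s
f₀ = ω₀/(2π) = 298 Hz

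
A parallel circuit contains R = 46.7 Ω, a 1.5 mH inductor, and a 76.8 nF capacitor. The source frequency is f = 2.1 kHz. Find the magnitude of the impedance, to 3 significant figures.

ω = 2πf = 13190 rad/s
X_L = ωL = 19.8 Ω
X_C = 1/(ωC) = 987 Ω
Parallel: admittances add. Y = 1/R + 1/(jωL) + jωC
Y = (0.0214 − j0.0495) S
|Y| = 0.0539 S → |Z| = 1/|Y| = 18.5 Ω, ∠Z = −∠Y = 66.6°

18.5 Ω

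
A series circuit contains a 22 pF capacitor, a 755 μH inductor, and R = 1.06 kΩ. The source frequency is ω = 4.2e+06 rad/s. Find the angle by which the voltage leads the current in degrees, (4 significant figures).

-82.11°

X_L = ωL = 3171 Ω
X_C = 1/(ωC) = 10820 Ω
Net reactance X = X_L − X_C = -7652 Ω
Z = 1060 − j7652 Ω
|Z| = √(1060² + 7652²) = 7725 Ω
∠Z = arctan(-7652/1060) = -82.11°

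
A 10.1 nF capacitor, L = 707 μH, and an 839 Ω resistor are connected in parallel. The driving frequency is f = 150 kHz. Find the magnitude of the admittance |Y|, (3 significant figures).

8.11 mS

ω = 2πf = 942500 rad/s
X_L = ωL = 666 Ω
X_C = 1/(ωC) = 105 Ω
Parallel: admittances add. Y = 1/R + 1/(jωL) + jωC
Y = (0.00119 + j0.00802) S
|Y| = 0.00811 S → |Z| = 1/|Y| = 123 Ω, ∠Z = −∠Y = -81.5°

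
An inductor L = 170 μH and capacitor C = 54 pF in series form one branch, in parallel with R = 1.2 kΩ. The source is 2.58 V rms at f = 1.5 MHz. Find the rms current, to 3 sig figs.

7.43 mA

ω = 2πf = 9.425e+06 rad/s
X_L = ωL = 1600 Ω
X_C = 1/(ωC) = 1960 Ω
Branch 1: Z₁ = R = 1200 Ω
Branch 2 (series LC): Z₂ = j(X_L − X_C) = −j363 Ω
Parallel: Z = Z₁Z₂/(Z₁+Z₂), |Z| = 347 Ω, ∠Z = -73.2°
I = V/|Z| = 2.58/347 = 7.43 mA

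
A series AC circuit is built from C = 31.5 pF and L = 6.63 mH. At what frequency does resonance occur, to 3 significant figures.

ω₀ = 1/√(LC) = 1/√(0.00663 × 3.15e-11) = 2.188e+06 rad/s
f₀ = ω₀/(2π) = 348 kHz

348 kHz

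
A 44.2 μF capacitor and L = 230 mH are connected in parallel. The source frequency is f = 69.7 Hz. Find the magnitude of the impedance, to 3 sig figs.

106 Ω

ω = 2πf = 437.9 rad/s
X_L = ωL = 101 Ω
X_C = 1/(ωC) = 51.7 Ω
Parallel: admittances add. Y = 1/(jωL) + jωC
Y = (0 + j0.00943) S
|Y| = 0.00943 S → |Z| = 1/|Y| = 106 Ω, ∠Z = −∠Y = -90.0°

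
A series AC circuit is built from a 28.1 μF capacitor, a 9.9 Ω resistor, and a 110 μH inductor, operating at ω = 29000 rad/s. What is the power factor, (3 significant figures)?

0.981

X_L = ωL = 3.19 Ω
X_C = 1/(ωC) = 1.23 Ω
Net reactance X = X_L − X_C = 1.96 Ω
Z = 9.90 + j1.96 Ω
|Z| = √(9.90² + 1.96²) = 10.1 Ω
∠Z = arctan(1.96/9.90) = 11.2°
cos φ = cos(11.2°) = 0.981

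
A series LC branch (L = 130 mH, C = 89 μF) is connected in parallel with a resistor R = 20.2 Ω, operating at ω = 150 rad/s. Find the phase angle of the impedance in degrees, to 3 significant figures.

-20.0°

X_L = ωL = 19.5 Ω
X_C = 1/(ωC) = 74.9 Ω
Branch 1: Z₁ = R = 20.2 Ω
Branch 2 (series LC): Z₂ = j(X_L − X_C) = −j55.4 Ω
Parallel: Z = Z₁Z₂/(Z₁+Z₂), |Z| = 19.0 Ω, ∠Z = -20.0°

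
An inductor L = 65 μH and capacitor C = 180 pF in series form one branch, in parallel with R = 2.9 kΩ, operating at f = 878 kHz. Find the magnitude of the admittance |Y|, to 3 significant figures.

ω = 2πf = 5.517e+06 rad/s
X_L = ωL = 359 Ω
X_C = 1/(ωC) = 1010 Ω
Branch 1: Z₁ = R = 2900 Ω
Branch 2 (series LC): Z₂ = j(X_L − X_C) = −j648 Ω
Parallel: Z = Z₁Z₂/(Z₁+Z₂), |Z| = 633 Ω, ∠Z = -77.4°
|Y| = 1/|Z| = 1.58 mS

1.58 mS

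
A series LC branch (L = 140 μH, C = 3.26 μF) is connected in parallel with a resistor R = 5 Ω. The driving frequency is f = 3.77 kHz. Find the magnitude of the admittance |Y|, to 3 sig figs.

225 mS

ω = 2πf = 23690 rad/s
X_L = ωL = 3.32 Ω
X_C = 1/(ωC) = 12.9 Ω
Branch 1: Z₁ = R = 5.00 Ω
Branch 2 (series LC): Z₂ = j(X_L − X_C) = −j9.63 Ω
Parallel: Z = Z₁Z₂/(Z₁+Z₂), |Z| = 4.44 Ω, ∠Z = -27.4°
|Y| = 1/|Z| = 225 mS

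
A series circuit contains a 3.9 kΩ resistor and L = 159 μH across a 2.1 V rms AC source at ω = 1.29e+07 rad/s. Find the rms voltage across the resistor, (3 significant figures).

1.86 V

X_L = ωL = 2050 Ω
Z = 3900 + j2050 Ω
|Z| = √(3900² + 2050²) = 4410 Ω
I = V/|Z| = 477 μA
V_R = I·|Z_R| = 0.000477 × 3900 = 1.86 V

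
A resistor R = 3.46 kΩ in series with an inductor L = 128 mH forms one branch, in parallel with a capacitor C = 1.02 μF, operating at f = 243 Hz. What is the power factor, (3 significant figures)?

ω = 2πf = 1527 rad/s
X_L = ωL = 195 Ω
X_C = 1/(ωC) = 642 Ω
Branch 1 (R+jX_L): Z₁ = 3460 + j195 Ω, |Z₁| = 3470 Ω
Branch 2 (−jX_C): Z₂ = −j642 Ω
Parallel: Z = Z₁Z₂/(Z₁+Z₂), |Z| = 638 Ω, ∠Z = -79.4°
cos φ = cos(-79.4°) = 0.184

0.184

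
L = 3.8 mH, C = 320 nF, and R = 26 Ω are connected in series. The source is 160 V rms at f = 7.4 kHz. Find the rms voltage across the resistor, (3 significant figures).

ω = 2πf = 46500 rad/s
X_L = ωL = 177 Ω
X_C = 1/(ωC) = 67.2 Ω
Net reactance X = X_L − X_C = 109 Ω
Z = 26.0 + j109 Ω
|Z| = √(26.0² + 109²) = 113 Ω
I = V/|Z| = 1.42 A
V_R = I·|Z_R| = 1.42 × 26.0 = 37.0 V

37.0 V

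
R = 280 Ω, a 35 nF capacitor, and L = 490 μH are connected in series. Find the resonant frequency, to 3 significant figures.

ω₀ = 1/√(LC) = 1/√(0.00049 × 3.5e-08) = 241500 rad/s
f₀ = ω₀/(2π) = 38.4 kHz

38.4 kHz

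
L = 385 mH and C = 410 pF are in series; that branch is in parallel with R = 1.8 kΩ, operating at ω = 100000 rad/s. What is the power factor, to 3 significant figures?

0.992

X_L = ωL = 38500 Ω
X_C = 1/(ωC) = 24400 Ω
Branch 1: Z₁ = R = 1800 Ω
Branch 2 (series LC): Z₂ = j(X_L − X_C) = j14100 Ω
Parallel: Z = Z₁Z₂/(Z₁+Z₂), |Z| = 1790 Ω, ∠Z = 7.27°
cos φ = cos(7.27°) = 0.992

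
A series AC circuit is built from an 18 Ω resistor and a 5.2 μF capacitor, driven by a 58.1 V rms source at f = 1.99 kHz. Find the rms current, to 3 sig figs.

ω = 2πf = 12500 rad/s
X_C = 1/(ωC) = 15.4 Ω
Z = 18.0 − j15.4 Ω
|Z| = √(18.0² + 15.4²) = 23.7 Ω
I = V/|Z| = 58.1/23.7 = 2.45 A

2.45 A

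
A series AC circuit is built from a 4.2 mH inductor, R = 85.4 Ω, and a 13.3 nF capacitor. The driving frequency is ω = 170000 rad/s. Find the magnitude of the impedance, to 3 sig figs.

X_L = ωL = 714 Ω
X_C = 1/(ωC) = 442 Ω
Net reactance X = X_L − X_C = 272 Ω
Z = 85.4 + j272 Ω
|Z| = √(85.4² + 272²) = 285 Ω

285 Ω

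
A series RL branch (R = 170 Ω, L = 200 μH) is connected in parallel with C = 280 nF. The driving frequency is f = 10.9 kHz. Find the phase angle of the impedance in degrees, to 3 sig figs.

-72.6°

ω = 2πf = 68490 rad/s
X_L = ωL = 13.7 Ω
X_C = 1/(ωC) = 52.1 Ω
Branch 1 (R+jX_L): Z₁ = 170 + j13.7 Ω, |Z₁| = 171 Ω
Branch 2 (−jX_C): Z₂ = −j52.1 Ω
Parallel: Z = Z₁Z₂/(Z₁+Z₂), |Z| = 51.0 Ω, ∠Z = -72.6°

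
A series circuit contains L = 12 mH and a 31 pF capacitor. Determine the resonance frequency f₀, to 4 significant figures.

260.9 kHz

ω₀ = 1/√(LC) = 1/√(0.012 × 3.1e-11) = 1.64e+06 rad/s
f₀ = ω₀/(2π) = 260.9 kHz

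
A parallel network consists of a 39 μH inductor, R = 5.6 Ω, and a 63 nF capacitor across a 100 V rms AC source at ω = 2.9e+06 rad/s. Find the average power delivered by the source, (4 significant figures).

X_L = ωL = 113.1 Ω
X_C = 1/(ωC) = 5.473 Ω
Parallel: admittances add. Y = 1/R + 1/(jωL) + jωC
Y = (0.1786 + j0.1739) S
|Y| = 0.2492 S → |Z| = 1/|Y| = 4.012 Ω, ∠Z = −∠Y = -44.23°
I = V/|Z| = 24.92 A
P = VI cos φ = 100 × 24.92 × cos(-44.23°) = 1.786 kW

1.786 kW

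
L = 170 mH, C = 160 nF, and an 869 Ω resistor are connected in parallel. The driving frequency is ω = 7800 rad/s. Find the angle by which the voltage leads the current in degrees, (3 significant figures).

X_L = ωL = 1330 Ω
X_C = 1/(ωC) = 801 Ω
Parallel: admittances add. Y = 1/R + 1/(jωL) + jωC
Y = (0.00115 + j0.000494) S
|Y| = 0.00125 S → |Z| = 1/|Y| = 799 Ω, ∠Z = −∠Y = -23.2°

-23.2°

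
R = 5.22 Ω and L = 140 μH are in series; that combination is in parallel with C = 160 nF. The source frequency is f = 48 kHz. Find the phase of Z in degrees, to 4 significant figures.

ω = 2πf = 301600 rad/s
X_L = ωL = 42.22 Ω
X_C = 1/(ωC) = 20.72 Ω
Branch 1 (R+jX_L): Z₁ = 5.220 + j42.22 Ω, |Z₁| = 42.54 Ω
Branch 2 (−jX_C): Z₂ = −j20.72 Ω
Parallel: Z = Z₁Z₂/(Z₁+Z₂), |Z| = 39.85 Ω, ∠Z = -83.40°

-83.40°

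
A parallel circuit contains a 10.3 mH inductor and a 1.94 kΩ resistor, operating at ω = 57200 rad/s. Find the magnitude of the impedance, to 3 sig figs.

X_L = ωL = 589 Ω
Parallel: admittances add. Y = 1/R + 1/(jωL)
Y = (0.000515 − j0.00170) S
|Y| = 0.00177 S → |Z| = 1/|Y| = 564 Ω, ∠Z = −∠Y = 73.1°

564 Ω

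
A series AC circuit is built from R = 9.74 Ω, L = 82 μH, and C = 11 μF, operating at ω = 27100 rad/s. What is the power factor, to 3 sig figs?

0.993

X_L = ωL = 2.22 Ω
X_C = 1/(ωC) = 3.35 Ω
Net reactance X = X_L − X_C = -1.13 Ω
Z = 9.74 − j1.13 Ω
|Z| = √(9.74² + 1.13²) = 9.81 Ω
∠Z = arctan(-1.13/9.74) = -6.63°
cos φ = cos(-6.63°) = 0.993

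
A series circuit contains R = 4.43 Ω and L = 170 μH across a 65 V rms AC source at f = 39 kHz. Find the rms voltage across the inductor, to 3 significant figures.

ω = 2πf = 245000 rad/s
X_L = ωL = 41.7 Ω
Z = 4.43 + j41.7 Ω
|Z| = √(4.43² + 41.7²) = 41.9 Ω
I = V/|Z| = 1.55 A
V_L = I·|Z_L| = 1.55 × 41.7 = 64.6 V

64.6 V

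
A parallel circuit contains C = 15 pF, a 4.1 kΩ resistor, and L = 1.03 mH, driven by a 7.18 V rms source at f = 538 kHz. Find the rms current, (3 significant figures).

2.44 mA

ω = 2πf = 3.38e+06 rad/s
X_L = ωL = 3480 Ω
X_C = 1/(ωC) = 19700 Ω
Parallel: admittances add. Y = 1/R + 1/(jωL) + jωC
Y = (0.000244 − j0.000237) S
|Y| = 0.000340 S → |Z| = 1/|Y| = 2940 Ω, ∠Z = −∠Y = 44.1°
I = V/|Z| = 7.18/2940 = 2.44 mA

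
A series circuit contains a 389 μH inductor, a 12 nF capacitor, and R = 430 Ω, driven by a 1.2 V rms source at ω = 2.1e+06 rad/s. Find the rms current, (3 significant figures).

X_L = ωL = 817 Ω
X_C = 1/(ωC) = 39.7 Ω
Net reactance X = X_L − X_C = 777 Ω
Z = 430 + j777 Ω
|Z| = √(430² + 777²) = 888 Ω
I = V/|Z| = 1.2/888 = 1.35 mA

1.35 mA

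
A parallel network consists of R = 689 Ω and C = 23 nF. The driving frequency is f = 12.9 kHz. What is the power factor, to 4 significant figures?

ω = 2πf = 81050 rad/s
X_C = 1/(ωC) = 536.4 Ω
Parallel: admittances add. Y = 1/R + jωC
Y = (0.001451 + j0.001864) S
|Y| = 0.002363 S → |Z| = 1/|Y| = 423.3 Ω, ∠Z = −∠Y = -52.10°
cos φ = cos(-52.10°) = 0.6143

0.6143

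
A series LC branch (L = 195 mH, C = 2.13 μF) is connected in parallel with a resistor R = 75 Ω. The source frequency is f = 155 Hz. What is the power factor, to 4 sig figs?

0.9686

ω = 2πf = 973.9 rad/s
X_L = ωL = 189.9 Ω
X_C = 1/(ωC) = 482.1 Ω
Branch 1: Z₁ = R = 75.00 Ω
Branch 2 (series LC): Z₂ = j(X_L − X_C) = −j292.2 Ω
Parallel: Z = Z₁Z₂/(Z₁+Z₂), |Z| = 72.64 Ω, ∠Z = -14.40°
cos φ = cos(-14.40°) = 0.9686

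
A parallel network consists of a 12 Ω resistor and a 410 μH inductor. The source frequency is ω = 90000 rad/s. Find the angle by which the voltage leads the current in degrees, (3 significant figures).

X_L = ωL = 36.9 Ω
Parallel: admittances add. Y = 1/R + 1/(jωL)
Y = (0.0833 − j0.0271) S
|Y| = 0.0876 S → |Z| = 1/|Y| = 11.4 Ω, ∠Z = −∠Y = 18.0°

18.0°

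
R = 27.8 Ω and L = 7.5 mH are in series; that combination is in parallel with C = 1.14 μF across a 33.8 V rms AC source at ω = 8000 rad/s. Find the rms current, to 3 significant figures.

265 mA

X_L = ωL = 60.0 Ω
X_C = 1/(ωC) = 110 Ω
Branch 1 (R+jX_L): Z₁ = 27.8 + j60.0 Ω, |Z₁| = 66.1 Ω
Branch 2 (−jX_C): Z₂ = −j110 Ω
Parallel: Z = Z₁Z₂/(Z₁+Z₂), |Z| = 127 Ω, ∠Z = 35.9°
I = V/|Z| = 33.8/127 = 265 mA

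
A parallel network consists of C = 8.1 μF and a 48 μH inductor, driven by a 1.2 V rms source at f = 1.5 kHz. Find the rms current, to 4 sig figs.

ω = 2πf = 9425 rad/s
X_L = ωL = 0.4524 Ω
X_C = 1/(ωC) = 13.10 Ω
Parallel: admittances add. Y = 1/(jωL) + jωC
Y = (0 − j2.134) S
|Y| = 2.134 S → |Z| = 1/|Y| = 0.4686 Ω, ∠Z = −∠Y = 90.00°
I = V/|Z| = 1.2/0.4686 = 2.561 A

2.561 A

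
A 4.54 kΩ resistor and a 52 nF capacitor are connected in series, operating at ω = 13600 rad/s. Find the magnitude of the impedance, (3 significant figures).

X_C = 1/(ωC) = 1410 Ω
Z = 4540 − j1410 Ω
|Z| = √(4540² + 1410²) = 4760 Ω

4760 Ω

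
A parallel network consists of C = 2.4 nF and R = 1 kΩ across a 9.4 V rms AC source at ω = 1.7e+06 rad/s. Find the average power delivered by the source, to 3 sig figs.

88.4 mW

X_C = 1/(ωC) = 245 Ω
Parallel: admittances add. Y = 1/R + jωC
Y = (0.00100 + j0.00408) S
|Y| = 0.00420 S → |Z| = 1/|Y| = 238 Ω, ∠Z = −∠Y = -76.2°
I = V/|Z| = 39.5 mA
P = VI cos φ = 9.4 × 0.0395 × cos(-76.2°) = 88.4 mW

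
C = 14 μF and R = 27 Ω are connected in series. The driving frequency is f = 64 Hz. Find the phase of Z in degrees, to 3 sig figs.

ω = 2πf = 402.1 rad/s
X_C = 1/(ωC) = 178 Ω
Z = 27.0 − j178 Ω
|Z| = √(27.0² + 178²) = 180 Ω
∠Z = arctan(-178/27.0) = -81.4°

-81.4°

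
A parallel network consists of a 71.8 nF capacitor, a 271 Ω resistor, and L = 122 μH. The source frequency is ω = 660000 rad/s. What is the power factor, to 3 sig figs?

X_L = ωL = 80.5 Ω
X_C = 1/(ωC) = 21.1 Ω
Parallel: admittances add. Y = 1/R + 1/(jωL) + jωC
Y = (0.00369 + j0.0350) S
|Y| = 0.0352 S → |Z| = 1/|Y| = 28.4 Ω, ∠Z = −∠Y = -84.0°
cos φ = cos(-84.0°) = 0.105

0.105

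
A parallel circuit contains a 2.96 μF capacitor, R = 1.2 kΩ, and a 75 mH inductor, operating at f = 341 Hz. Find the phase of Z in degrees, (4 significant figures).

-8.122°

ω = 2πf = 2143 rad/s
X_L = ωL = 160.7 Ω
X_C = 1/(ωC) = 157.7 Ω
Parallel: admittances add. Y = 1/R + 1/(jωL) + jωC
Y = (0.0008333 + j0.0001189) S
|Y| = 0.0008418 S → |Z| = 1/|Y| = 1188 Ω, ∠Z = −∠Y = -8.122°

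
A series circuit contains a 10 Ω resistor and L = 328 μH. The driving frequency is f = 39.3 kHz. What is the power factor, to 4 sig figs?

ω = 2πf = 246900 rad/s
X_L = ωL = 80.99 Ω
Z = 10.00 + j80.99 Ω
|Z| = √(10.00² + 80.99²) = 81.61 Ω
∠Z = arctan(80.99/10.00) = 82.96°
cos φ = cos(82.96°) = 0.1225

0.1225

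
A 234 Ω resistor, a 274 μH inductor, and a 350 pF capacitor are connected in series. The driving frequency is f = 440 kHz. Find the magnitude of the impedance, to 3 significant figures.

362 Ω

ω = 2πf = 2.765e+06 rad/s
X_L = ωL = 758 Ω
X_C = 1/(ωC) = 1030 Ω
Net reactance X = X_L − X_C = -276 Ω
Z = 234 − j276 Ω
|Z| = √(234² + 276²) = 362 Ω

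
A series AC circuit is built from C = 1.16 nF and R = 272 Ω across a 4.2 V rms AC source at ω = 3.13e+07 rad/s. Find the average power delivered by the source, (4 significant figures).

64.19 mW

X_C = 1/(ωC) = 27.54 Ω
Z = 272.0 − j27.54 Ω
|Z| = √(272.0² + 27.54²) = 273.4 Ω
∠Z = arctan(-27.54/272.0) = -5.782°
I = V/|Z| = 15.36 mA
P = VI cos φ = 4.2 × 0.01536 × cos(-5.782°) = 64.19 mW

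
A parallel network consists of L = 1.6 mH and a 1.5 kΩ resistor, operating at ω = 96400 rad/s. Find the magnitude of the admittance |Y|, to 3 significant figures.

X_L = ωL = 154 Ω
Parallel: admittances add. Y = 1/R + 1/(jωL)
Y = (0.000667 − j0.00648) S
|Y| = 0.00652 S → |Z| = 1/|Y| = 153 Ω, ∠Z = −∠Y = 84.1°

6.52 mS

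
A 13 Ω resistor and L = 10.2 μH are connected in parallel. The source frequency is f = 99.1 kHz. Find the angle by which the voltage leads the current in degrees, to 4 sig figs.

ω = 2πf = 622700 rad/s
X_L = ωL = 6.351 Ω
Parallel: admittances add. Y = 1/R + 1/(jωL)
Y = (0.07692 − j0.1575) S
|Y| = 0.1752 S → |Z| = 1/|Y| = 5.707 Ω, ∠Z = −∠Y = 63.96°

63.96°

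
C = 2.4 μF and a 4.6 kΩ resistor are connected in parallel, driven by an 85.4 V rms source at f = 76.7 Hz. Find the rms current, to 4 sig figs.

ω = 2πf = 481.9 rad/s
X_C = 1/(ωC) = 864.6 Ω
Parallel: admittances add. Y = 1/R + jωC
Y = (0.0002174 + j0.001157) S
|Y| = 0.001177 S → |Z| = 1/|Y| = 849.7 Ω, ∠Z = −∠Y = -79.36°
I = V/|Z| = 85.4/849.7 = 100.5 mA

100.5 mA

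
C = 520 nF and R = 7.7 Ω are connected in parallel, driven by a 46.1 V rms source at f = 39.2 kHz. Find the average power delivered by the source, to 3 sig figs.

276 W

ω = 2πf = 246300 rad/s
X_C = 1/(ωC) = 7.81 Ω
Parallel: admittances add. Y = 1/R + jωC
Y = (0.130 + j0.128) S
|Y| = 0.182 S → |Z| = 1/|Y| = 5.48 Ω, ∠Z = −∠Y = -44.6°
I = V/|Z| = 8.41 A
P = VI cos φ = 46.1 × 8.41 × cos(-44.6°) = 276 W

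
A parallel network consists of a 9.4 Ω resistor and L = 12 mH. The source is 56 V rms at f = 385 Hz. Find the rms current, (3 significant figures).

ω = 2πf = 2419 rad/s
X_L = ωL = 29.0 Ω
Parallel: admittances add. Y = 1/R + 1/(jωL)
Y = (0.106 − j0.0344) S
|Y| = 0.112 S → |Z| = 1/|Y| = 8.94 Ω, ∠Z = −∠Y = 17.9°
I = V/|Z| = 56/8.94 = 6.26 A

6.26 A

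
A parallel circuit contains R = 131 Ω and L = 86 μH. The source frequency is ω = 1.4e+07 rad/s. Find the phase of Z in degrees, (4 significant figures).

6.210°

X_L = ωL = 1204 Ω
Parallel: admittances add. Y = 1/R + 1/(jωL)
Y = (0.007634 − j0.0008306) S
|Y| = 0.007679 S → |Z| = 1/|Y| = 130.2 Ω, ∠Z = −∠Y = 6.210°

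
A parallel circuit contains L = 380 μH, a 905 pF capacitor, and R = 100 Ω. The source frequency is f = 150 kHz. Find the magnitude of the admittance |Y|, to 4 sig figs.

10.19 mS

ω = 2πf = 942500 rad/s
X_L = ωL = 358.1 Ω
X_C = 1/(ωC) = 1172 Ω
Parallel: admittances add. Y = 1/R + 1/(jωL) + jωC
Y = (0.01000 − j0.001939) S
|Y| = 0.01019 S → |Z| = 1/|Y| = 98.17 Ω, ∠Z = −∠Y = 10.97°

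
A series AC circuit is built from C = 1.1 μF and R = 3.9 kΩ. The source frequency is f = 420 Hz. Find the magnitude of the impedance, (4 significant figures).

ω = 2πf = 2639 rad/s
X_C = 1/(ωC) = 344.5 Ω
Z = 3900 − j344.5 Ω
|Z| = √(3900² + 344.5²) = 3915 Ω

3915 Ω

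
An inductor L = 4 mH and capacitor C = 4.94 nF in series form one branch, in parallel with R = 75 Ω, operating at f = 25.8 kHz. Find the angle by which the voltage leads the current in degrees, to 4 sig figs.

-7.121°

ω = 2πf = 162100 rad/s
X_L = ωL = 648.4 Ω
X_C = 1/(ωC) = 1249 Ω
Branch 1: Z₁ = R = 75.00 Ω
Branch 2 (series LC): Z₂ = j(X_L − X_C) = −j600.3 Ω
Parallel: Z = Z₁Z₂/(Z₁+Z₂), |Z| = 74.42 Ω, ∠Z = -7.121°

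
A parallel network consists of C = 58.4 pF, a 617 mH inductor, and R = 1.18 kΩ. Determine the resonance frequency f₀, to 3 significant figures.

ω₀ = 1/√(LC) = 1/√(0.617 × 5.84e-11) = 166600 rad/s
f₀ = ω₀/(2π) = 26.5 kHz

26.5 kHz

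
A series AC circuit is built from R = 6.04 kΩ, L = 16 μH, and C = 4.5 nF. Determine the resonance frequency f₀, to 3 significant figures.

593 kHz

ω₀ = 1/√(LC) = 1/√(1.6e-05 × 4.5e-09) = 3.727e+06 rad/s
f₀ = ω₀/(2π) = 593 kHz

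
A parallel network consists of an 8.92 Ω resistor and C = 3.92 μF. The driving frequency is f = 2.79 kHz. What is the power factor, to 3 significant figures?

0.853

ω = 2πf = 17530 rad/s
X_C = 1/(ωC) = 14.6 Ω
Parallel: admittances add. Y = 1/R + jωC
Y = (0.112 + j0.0687) S
|Y| = 0.131 S → |Z| = 1/|Y| = 7.60 Ω, ∠Z = −∠Y = -31.5°
cos φ = cos(-31.5°) = 0.853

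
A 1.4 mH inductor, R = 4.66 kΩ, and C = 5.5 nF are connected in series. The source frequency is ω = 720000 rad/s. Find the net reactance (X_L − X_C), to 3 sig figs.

X_L = ωL = 1010 Ω
X_C = 1/(ωC) = 253 Ω
X = 1010 − 253 = 755 Ω

755 Ω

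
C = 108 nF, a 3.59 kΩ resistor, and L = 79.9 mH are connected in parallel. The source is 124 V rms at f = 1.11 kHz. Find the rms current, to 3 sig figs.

134 mA

ω = 2πf = 6974 rad/s
X_L = ωL = 557 Ω
X_C = 1/(ωC) = 1330 Ω
Parallel: admittances add. Y = 1/R + 1/(jωL) + jωC
Y = (0.000279 − j0.00104) S
|Y| = 0.00108 S → |Z| = 1/|Y| = 928 Ω, ∠Z = −∠Y = 75.0°
I = V/|Z| = 124/928 = 134 mA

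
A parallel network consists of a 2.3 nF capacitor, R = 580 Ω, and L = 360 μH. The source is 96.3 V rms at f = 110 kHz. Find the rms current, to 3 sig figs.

287 mA

ω = 2πf = 691200 rad/s
X_L = ωL = 249 Ω
X_C = 1/(ωC) = 629 Ω
Parallel: admittances add. Y = 1/R + 1/(jωL) + jωC
Y = (0.00172 − j0.00243) S
|Y| = 0.00298 S → |Z| = 1/|Y| = 336 Ω, ∠Z = −∠Y = 54.6°
I = V/|Z| = 96.3/336 = 287 mA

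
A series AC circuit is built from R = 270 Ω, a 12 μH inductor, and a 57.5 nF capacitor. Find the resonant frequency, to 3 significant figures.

192 kHz

ω₀ = 1/√(LC) = 1/√(1.2e-05 × 5.75e-08) = 1.204e+06 rad/s
f₀ = ω₀/(2π) = 192 kHz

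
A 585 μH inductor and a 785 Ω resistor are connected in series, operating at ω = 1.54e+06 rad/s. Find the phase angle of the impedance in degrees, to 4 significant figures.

X_L = ωL = 900.9 Ω
Z = 785.0 + j900.9 Ω
|Z| = √(785.0² + 900.9²) = 1195 Ω
∠Z = arctan(900.9/785.0) = 48.93°

48.93°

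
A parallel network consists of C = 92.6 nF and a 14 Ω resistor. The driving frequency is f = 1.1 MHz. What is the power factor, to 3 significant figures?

0.111

ω = 2πf = 6.912e+06 rad/s
X_C = 1/(ωC) = 1.56 Ω
Parallel: admittances add. Y = 1/R + jωC
Y = (0.0714 + j0.640) S
|Y| = 0.644 S → |Z| = 1/|Y| = 1.55 Ω, ∠Z = −∠Y = -83.6°
cos φ = cos(-83.6°) = 0.111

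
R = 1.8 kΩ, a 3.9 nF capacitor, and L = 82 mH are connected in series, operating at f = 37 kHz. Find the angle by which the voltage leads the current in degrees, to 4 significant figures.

ω = 2πf = 232500 rad/s
X_L = ωL = 19060 Ω
X_C = 1/(ωC) = 1103 Ω
Net reactance X = X_L − X_C = 17960 Ω
Z = 1800 + j17960 Ω
|Z| = √(1800² + 17960²) = 18050 Ω
∠Z = arctan(17960/1800) = 84.28°

84.28°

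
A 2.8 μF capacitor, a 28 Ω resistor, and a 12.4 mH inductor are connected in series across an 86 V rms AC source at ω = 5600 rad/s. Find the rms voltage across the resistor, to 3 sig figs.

X_L = ωL = 69.4 Ω
X_C = 1/(ωC) = 63.8 Ω
Net reactance X = X_L − X_C = 5.66 Ω
Z = 28.0 + j5.66 Ω
|Z| = √(28.0² + 5.66²) = 28.6 Ω
I = V/|Z| = 3.01 A
V_R = I·|Z_R| = 3.01 × 28.0 = 84.3 V

84.3 V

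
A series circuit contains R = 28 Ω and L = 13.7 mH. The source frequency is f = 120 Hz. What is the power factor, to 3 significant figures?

ω = 2πf = 754.0 rad/s
X_L = ωL = 10.3 Ω
Z = 28.0 + j10.3 Ω
|Z| = √(28.0² + 10.3²) = 29.8 Ω
∠Z = arctan(10.3/28.0) = 20.2°
cos φ = cos(20.2°) = 0.938

0.938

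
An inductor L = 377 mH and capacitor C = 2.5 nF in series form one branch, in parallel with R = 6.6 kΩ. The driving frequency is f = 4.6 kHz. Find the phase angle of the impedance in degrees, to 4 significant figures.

-65.97°

ω = 2πf = 28900 rad/s
X_L = ωL = 10900 Ω
X_C = 1/(ωC) = 13840 Ω
Branch 1: Z₁ = R = 6600 Ω
Branch 2 (series LC): Z₂ = j(X_L − X_C) = −j2943 Ω
Parallel: Z = Z₁Z₂/(Z₁+Z₂), |Z| = 2688 Ω, ∠Z = -65.97°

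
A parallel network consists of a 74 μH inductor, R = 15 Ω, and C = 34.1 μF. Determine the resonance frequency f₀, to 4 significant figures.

3.168 kHz

ω₀ = 1/√(LC) = 1/√(7.4e-05 × 3.41e-05) = 19910 rad/s
f₀ = ω₀/(2π) = 3.168 kHz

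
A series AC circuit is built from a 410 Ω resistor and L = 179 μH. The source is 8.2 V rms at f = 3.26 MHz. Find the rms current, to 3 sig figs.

2.22 mA

ω = 2πf = 2.048e+07 rad/s
X_L = ωL = 3670 Ω
Z = 410 + j3670 Ω
|Z| = √(410² + 3670²) = 3690 Ω
I = V/|Z| = 8.2/3690 = 2.22 mA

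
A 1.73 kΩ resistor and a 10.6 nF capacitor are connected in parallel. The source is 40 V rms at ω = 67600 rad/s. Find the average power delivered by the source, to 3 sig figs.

X_C = 1/(ωC) = 1400 Ω
Parallel: admittances add. Y = 1/R + jωC
Y = (0.000578 + j0.000717) S
|Y| = 0.000921 S → |Z| = 1/|Y| = 1090 Ω, ∠Z = −∠Y = -51.1°
I = V/|Z| = 36.8 mA
P = VI cos φ = 40 × 0.0368 × cos(-51.1°) = 925 mW

925 mW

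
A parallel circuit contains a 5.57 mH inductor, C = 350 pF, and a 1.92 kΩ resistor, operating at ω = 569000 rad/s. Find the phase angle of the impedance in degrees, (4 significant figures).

X_L = ωL = 3169 Ω
X_C = 1/(ωC) = 5021 Ω
Parallel: admittances add. Y = 1/R + 1/(jωL) + jωC
Y = (0.0005208 − j0.0001164) S
|Y| = 0.0005337 S → |Z| = 1/|Y| = 1874 Ω, ∠Z = −∠Y = 12.60°

12.60°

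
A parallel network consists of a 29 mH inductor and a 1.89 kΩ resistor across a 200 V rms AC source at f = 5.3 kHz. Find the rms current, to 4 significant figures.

ω = 2πf = 33300 rad/s
X_L = ωL = 965.7 Ω
Parallel: admittances add. Y = 1/R + 1/(jωL)
Y = (0.0005291 − j0.001035) S
|Y| = 0.001163 S → |Z| = 1/|Y| = 860.0 Ω, ∠Z = −∠Y = 62.93°
I = V/|Z| = 200/860.0 = 232.6 mA

232.6 mA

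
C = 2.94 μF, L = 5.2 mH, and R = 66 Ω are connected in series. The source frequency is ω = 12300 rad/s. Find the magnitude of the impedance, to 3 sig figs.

X_L = ωL = 64.0 Ω
X_C = 1/(ωC) = 27.7 Ω
Net reactance X = X_L − X_C = 36.3 Ω
Z = 66.0 + j36.3 Ω
|Z| = √(66.0² + 36.3²) = 75.3 Ω

75.3 Ω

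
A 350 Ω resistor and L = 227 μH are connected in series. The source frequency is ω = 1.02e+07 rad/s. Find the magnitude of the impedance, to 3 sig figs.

X_L = ωL = 2320 Ω
Z = 350 + j2320 Ω
|Z| = √(350² + 2320²) = 2340 Ω

2340 Ω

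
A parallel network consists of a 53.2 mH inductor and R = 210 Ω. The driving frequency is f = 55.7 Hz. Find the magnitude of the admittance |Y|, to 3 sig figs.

53.9 mS

ω = 2πf = 350.0 rad/s
X_L = ωL = 18.6 Ω
Parallel: admittances add. Y = 1/R + 1/(jωL)
Y = (0.00476 − j0.0537) S
|Y| = 0.0539 S → |Z| = 1/|Y| = 18.5 Ω, ∠Z = −∠Y = 84.9°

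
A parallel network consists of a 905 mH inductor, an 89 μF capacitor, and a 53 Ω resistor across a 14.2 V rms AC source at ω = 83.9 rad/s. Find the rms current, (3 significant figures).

280 mA

X_L = ωL = 75.9 Ω
X_C = 1/(ωC) = 134 Ω
Parallel: admittances add. Y = 1/R + 1/(jωL) + jωC
Y = (0.0189 − j0.00570) S
|Y| = 0.0197 S → |Z| = 1/|Y| = 50.7 Ω, ∠Z = −∠Y = 16.8°
I = V/|Z| = 14.2/50.7 = 280 mA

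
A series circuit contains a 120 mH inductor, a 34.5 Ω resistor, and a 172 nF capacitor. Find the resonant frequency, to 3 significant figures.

1.11 kHz

ω₀ = 1/√(LC) = 1/√(0.12 × 1.72e-07) = 6961 rad/s
f₀ = ω₀/(2π) = 1.11 kHz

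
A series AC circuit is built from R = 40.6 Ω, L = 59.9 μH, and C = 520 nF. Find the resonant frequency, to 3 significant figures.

ω₀ = 1/√(LC) = 1/√(5.99e-05 × 5.2e-07) = 179200 rad/s
f₀ = ω₀/(2π) = 28.5 kHz

28.5 kHz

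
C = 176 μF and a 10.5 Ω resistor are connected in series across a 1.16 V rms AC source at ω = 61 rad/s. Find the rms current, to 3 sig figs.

12.4 mA

X_C = 1/(ωC) = 93.1 Ω
Z = 10.5 − j93.1 Ω
|Z| = √(10.5² + 93.1²) = 93.7 Ω
I = V/|Z| = 1.16/93.7 = 12.4 mA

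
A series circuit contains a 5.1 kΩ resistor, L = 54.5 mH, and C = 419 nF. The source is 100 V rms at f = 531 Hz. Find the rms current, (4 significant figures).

19.50 mA

ω = 2πf = 3336 rad/s
X_L = ωL = 181.8 Ω
X_C = 1/(ωC) = 715.3 Ω
Net reactance X = X_L − X_C = -533.5 Ω
Z = 5100 − j533.5 Ω
|Z| = √(5100² + 533.5²) = 5128 Ω
I = V/|Z| = 100/5128 = 19.50 mA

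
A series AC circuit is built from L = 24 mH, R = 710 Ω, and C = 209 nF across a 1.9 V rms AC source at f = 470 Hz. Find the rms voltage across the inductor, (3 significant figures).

0.0790 V

ω = 2πf = 2953 rad/s
X_L = ωL = 70.9 Ω
X_C = 1/(ωC) = 1620 Ω
Net reactance X = X_L − X_C = -1550 Ω
Z = 710 − j1550 Ω
|Z| = √(710² + 1550²) = 1700 Ω
I = V/|Z| = 1.11 mA
V_L = I·|Z_L| = 0.00111 × 70.9 = 0.0790 V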